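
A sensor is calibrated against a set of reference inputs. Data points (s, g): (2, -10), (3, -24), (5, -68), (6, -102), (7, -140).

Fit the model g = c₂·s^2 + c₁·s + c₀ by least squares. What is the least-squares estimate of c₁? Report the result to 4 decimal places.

c₁ = 3.0130

The normal equations are: 4419·c₂ + 719·c₁ + 123·c₀ = -12488;  719·c₂ + 123·c₁ + 23·c₀ = -2024;  123·c₂ + 23·c₁ + 5·c₀ = -344.
(Σs^2·s^2 = 4419, Σs^2·s = 719, Σs^2 = 123, Σs·s = 123, Σs = 23, Σ1 = 5, Σs^2·g = -12488, Σs·g = -2024, Σg = -344.)
Solving the 3×3 system (Gaussian elimination) gives c₂ = -248/77, c₁ = 232/77, c₀ = -24/7.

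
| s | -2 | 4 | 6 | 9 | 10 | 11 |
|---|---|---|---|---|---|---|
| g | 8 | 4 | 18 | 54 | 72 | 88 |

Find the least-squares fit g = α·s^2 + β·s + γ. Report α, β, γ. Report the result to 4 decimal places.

α = 0.9853, β = -2.6617, γ = -1.2630

Setting ∂/∂α … = 0 gives: 32770·α + 3332·β + 358·γ = 22966;  3332·α + 358·β + 38·γ = 2282;  358·α + 38·β + 6·γ = 244.
(Σs^2·s^2 = 32770, Σs^2·s = 3332, Σs^2 = 358, Σs·s = 358, Σs = 38, Σ1 = 6, Σs^2·g = 22966, Σs·g = 2282, Σg = 244.)
Row-reducing yields α = 50539/51295, β = -136533/51295, γ = -64788/51295.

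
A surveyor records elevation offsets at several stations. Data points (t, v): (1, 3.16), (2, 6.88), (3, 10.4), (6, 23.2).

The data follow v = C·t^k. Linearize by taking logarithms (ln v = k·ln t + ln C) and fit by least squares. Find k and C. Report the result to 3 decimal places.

With ln vᵢ as the transformed response and ln tᵢ as the regressor:
Σln t = 3.5835, Σ(ln t)² = 4.8978, Σln v = 8.5651, Σln t·ln v = 9.5431.
Equations: 4.8978·k + 3.5835·ln C = 9.5431;  3.5835·k + 4·ln C = 8.5651.
Solving (det = 6.7496): k = 1.10808, ln C = 1.14858, so C = exp(1.14858) = 3.15372.

k = 1.108, C = 3.154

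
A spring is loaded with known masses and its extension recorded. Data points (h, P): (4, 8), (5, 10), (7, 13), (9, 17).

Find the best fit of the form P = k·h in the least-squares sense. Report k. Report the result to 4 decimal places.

k = 1.9064

Normal-equation sums: Σh·h = 171.
And Σh·P = 326.
Normal equations: [[171]]·[k]ᵀ = [326]ᵀ.
k = 326/171 = 1.90643.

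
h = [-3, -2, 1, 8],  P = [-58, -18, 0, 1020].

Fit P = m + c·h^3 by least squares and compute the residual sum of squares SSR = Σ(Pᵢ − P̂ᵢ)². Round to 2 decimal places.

Forming AᵀA = [[4, 478]; [478, 262938]] and AᵀP = [944, 523950]ᵀ gives AᵀA·[m, c]ᵀ = AᵀP.
Δ = 4·262938 − 478² = 823268.
m = (944·262938 − 478·523950)/823268 = -558657/205817; c = (4·523950 − 478·944)/823268 = 411142/205817.
Residuals: -277895/205817, 143087/205817, 147515/205817, -12707/205817; SSR = 581204/205817.

SSR = 2.82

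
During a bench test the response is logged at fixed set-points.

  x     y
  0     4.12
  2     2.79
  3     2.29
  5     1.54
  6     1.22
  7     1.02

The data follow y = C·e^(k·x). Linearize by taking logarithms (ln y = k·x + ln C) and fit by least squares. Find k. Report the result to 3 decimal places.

k = -0.201

Let Y = ln y. Fitting Y = k·x + ln C by least squares:
Σx = 23.0000, Σ(x)² = 123.0000, Σln y = 3.9209, Σx·ln y = 8.0284.
Equations: 123.0000·k + 23.0000·ln C = 8.0284;  23.0000·k + 6·ln C = 3.9209.
Slope k = (n·Σx·ln y − Σx·Σln y)/(n·Σ(x)² − (Σx)²) = (6·8.0284 − 23.0000·3.9209)/209.0000 = -0.20101; ln C = (Σln y − k·Σx)/n = 1.42400.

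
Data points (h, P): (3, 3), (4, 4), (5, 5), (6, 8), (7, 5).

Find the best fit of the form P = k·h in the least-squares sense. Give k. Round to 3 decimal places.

k = 0.985

The normal system AᵀA·[k]ᵀ = AᵀP is [[135]]·[k]ᵀ = [133]ᵀ.
Hence k = 133 / 135 ≈ 0.985185.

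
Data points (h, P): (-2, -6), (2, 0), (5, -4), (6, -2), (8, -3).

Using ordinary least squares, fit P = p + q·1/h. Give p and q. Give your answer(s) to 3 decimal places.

Compute the Gram sums: Σ1 = 5, Σ1/h = 59/120, Σ1/h·1/h = 8401/14400.
Moment sums: ΣP = -15, Σ1/h·P = 179/120.
Normal equations: [[5, 59/120]; [59/120, 8401/14400]]·[p, q]ᵀ = [-15, 179/120]ᵀ.
Eliminating q: (8401/14400)·(row 1) − (59/120)·(row 2) gives (9631/3600)·p = (8401/14400)·(-15) − (59/120)·(179/120) = -2134/225, so p = -34144/9631.
Then q = ((179/120) − (59/120)·(-34144/9631))/(8401/14400) = 53400/9631.

p = -3.545, q = 5.545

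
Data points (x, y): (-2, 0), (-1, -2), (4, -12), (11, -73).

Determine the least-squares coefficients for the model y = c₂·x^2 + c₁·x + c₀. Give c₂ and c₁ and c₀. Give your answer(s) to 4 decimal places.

Setting ∂/∂c₂ … = 0 gives: 14914·c₂ + 1386·c₁ + 142·c₀ = -9027;  1386·c₂ + 142·c₁ + 12·c₀ = -849;  142·c₂ + 12·c₁ + 4·c₀ = -87.
(Σx^2·x^2 = 14914, Σx^2·x = 1386, Σx^2 = 142, Σx·x = 142, Σx = 12, Σ1 = 4, Σx^2·y = -9027, Σx·y = -849, Σy = -87.)
Inverting the 3×3 Gram matrix, [c₂, c₁, c₀]ᵀ = [-21667/41646, -5798/6941, -16129/20823]ᵀ.

c₂ = -0.5203, c₁ = -0.8353, c₀ = -0.7746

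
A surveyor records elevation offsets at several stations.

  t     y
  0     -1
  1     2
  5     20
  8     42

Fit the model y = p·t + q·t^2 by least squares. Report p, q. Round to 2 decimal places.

p = 1.84, q = 0.43

The normal equations are: 90·p + 638·q = 438;  638·p + 4722·q = 3190.
Determinant 90·4722 − 638² = 17936.
p = (438·4722 − 638·3190)/17936 = 4127/2242; q = (90·3190 − 638·438)/17936 = 957/2242.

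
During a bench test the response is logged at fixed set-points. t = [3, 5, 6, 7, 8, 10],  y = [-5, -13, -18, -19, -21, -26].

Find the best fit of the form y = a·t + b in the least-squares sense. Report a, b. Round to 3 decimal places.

Setting ∂/∂a … = 0 gives: 283·a + 39·b = -749;  39·a + 6·b = -102.
(Σt·t = 283, Σt = 39, Σ1 = 6, Σt·y = -749, Σy = -102.)
det = 283·6 − 39² = 177.
a = ((-749)·6 − 39·(-102))/177 = -172/59; b = (283·(-102) − 39·(-749))/177 = 115/59.

a = -2.915, b = 1.949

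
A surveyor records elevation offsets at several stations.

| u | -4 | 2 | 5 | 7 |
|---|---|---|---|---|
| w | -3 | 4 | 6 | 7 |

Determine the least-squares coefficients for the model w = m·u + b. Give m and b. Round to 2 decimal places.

Normal-equation sums: Σu·u = 94, Σu = 10, Σ1 = 4.
Right-hand side: Σu·w = 99, Σw = 14.
So AᵀA·[m, b]ᵀ = Aᵀw: [[94, 10]; [10, 4]]·[m, b]ᵀ = [99, 14]ᵀ.
Eliminating b: 4·(row 1) − 10·(row 2) gives 276·m = 4·99 − 10·14 = 256, so m = 64/69.
Then b = (14 − 10·(64/69))/4 = 163/138.

m = 0.93, b = 1.18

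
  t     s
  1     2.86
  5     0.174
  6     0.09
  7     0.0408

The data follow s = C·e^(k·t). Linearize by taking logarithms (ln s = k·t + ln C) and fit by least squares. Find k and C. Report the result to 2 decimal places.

Let Y = ln s. Fitting Y = k·t + ln C by least squares:
Σt = 19.0000, Σ(t)² = 111.0000, Σln s = -6.3049, Σt·ln s = -44.5339.
Normal system: [[111.0000, 19.0000]; [19.0000, 4]]·[k, ln C]ᵀ = [-44.5339, -6.3049]ᵀ.
Slope k = (n·Σt·ln s − Σt·Σln s)/(n·Σ(t)² − (Σt)²) = (4·-44.5339 − 19.0000·-6.3049)/83.0000 = -0.70292; ln C = (Σln s − k·Σt)/n = 1.76265, so C = exp(1.76265) = 5.82785.

k = -0.70, C = 5.83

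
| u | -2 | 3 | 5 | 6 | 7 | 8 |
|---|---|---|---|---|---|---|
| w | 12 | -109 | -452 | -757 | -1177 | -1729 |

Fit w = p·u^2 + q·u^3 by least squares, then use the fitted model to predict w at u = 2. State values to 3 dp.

ŵ = -36.364

From the data, Σu^2·u^2 = 8515, Σu^2·u^3 = 60687, Σu^3·u^3 = 442867.
For Mᵀw: Σu^2·w = -207814, Σu^3·w = -1512010.
Determinant 8515·442867 − 60687² = 88100536.
p = ((-207814)·442867 − 60687·(-1512010))/88100536 = -68652967/22025134; q = (8515·(-1512010) − 60687·(-207814))/88100536 = -65789233/22025134.
At u = 2: ŵ = (-68652967/22025134)·(4) + (-65789233/22025134)·(8) = -400462866/11012567.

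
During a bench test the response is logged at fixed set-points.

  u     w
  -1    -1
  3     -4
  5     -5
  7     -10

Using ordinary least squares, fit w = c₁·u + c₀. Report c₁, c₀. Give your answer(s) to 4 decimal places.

c₁ = -1.0286, c₀ = -1.4000

Normal-equation sums: Σu·u = 84, Σu = 14, Σ1 = 4.
Right-hand side: Σu·w = -106, Σw = -20.
MᵀM·[c₁, c₀]ᵀ = Mᵀw becomes [[84, 14]; [14, 4]]·[c₁, c₀]ᵀ = [-106, -20]ᵀ.
det = 84·4 − 14² = 140.
c₁ = ((-106)·4 − 14·(-20))/140 = -36/35; c₀ = (84·(-20) − 14·(-106))/140 = -7/5.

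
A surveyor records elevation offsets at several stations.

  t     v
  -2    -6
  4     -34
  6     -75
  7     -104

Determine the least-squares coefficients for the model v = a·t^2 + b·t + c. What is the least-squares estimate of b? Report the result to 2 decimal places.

b = -0.43

Compute the Gram sums: Σt^2·t^2 = 3969, Σt^2·t = 615, Σt^2 = 105, Σt·t = 105, Σt = 15, Σ1 = 4.
Right-hand side: Σt^2·v = -8364, Σt·v = -1302, Σv = -219.
Solving the 3×3 system (Gaussian elimination) gives a = -939/452, b = -979/2260, c = 159/113.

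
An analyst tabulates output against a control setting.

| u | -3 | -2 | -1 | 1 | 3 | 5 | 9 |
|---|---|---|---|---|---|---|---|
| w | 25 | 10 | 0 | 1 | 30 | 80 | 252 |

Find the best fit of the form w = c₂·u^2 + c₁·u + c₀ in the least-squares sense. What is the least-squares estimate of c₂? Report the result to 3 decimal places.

c₂ = 3.044

Sums needed: Σu^2·u^2 = 7366, Σu^2·u = 846, Σu^2 = 130, Σu·u = 130, Σu = 12, Σ1 = 7.
Moment sums: Σu^2·w = 22948, Σu·w = 2664, Σw = 398.
So XᵀX·[c₂, c₁, c₀]ᵀ = Xᵀw: [[7366, 846, 130]; [846, 130, 12]; [130, 12, 7]]·[c₂, c₁, c₀]ᵀ = [22948, 2664, 398]ᵀ.
Solving the 3×3 system (Gaussian elimination) gives c₂ = 204506/67179, c₁ = 17342/22393, c₀ = -9650/9597.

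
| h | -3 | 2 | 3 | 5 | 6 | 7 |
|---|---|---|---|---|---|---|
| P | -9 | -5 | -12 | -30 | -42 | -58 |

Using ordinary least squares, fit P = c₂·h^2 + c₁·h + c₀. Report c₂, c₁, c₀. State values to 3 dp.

c₂ = -1.117, c₁ = -0.391, c₀ = -0.126

Normal-equation sums: Σh^2·h^2 = 4500, Σh^2·h = 692, Σh^2 = 132, Σh·h = 132, Σh = 20, Σ1 = 6.
Moment sums: Σh^2·P = -5313, Σh·P = -827, ΣP = -156.
Inverting the 3×3 Gram matrix, [c₂, c₁, c₀]ᵀ = [-813/728, -285/728, -23/182]ᵀ.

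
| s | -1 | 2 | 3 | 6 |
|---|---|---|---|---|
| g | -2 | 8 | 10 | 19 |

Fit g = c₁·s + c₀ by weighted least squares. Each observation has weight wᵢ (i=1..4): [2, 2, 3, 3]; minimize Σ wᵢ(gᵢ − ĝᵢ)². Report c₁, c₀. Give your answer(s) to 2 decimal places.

From the data, Σwᵢ·s·s = 145, Σwᵢ·s = 29, Σwᵢ·1 = 10.
And Σwᵢ·s·g = 468, Σwᵢ·g = 99.
MᵀWM·[c₁, c₀]ᵀ = MᵀWg becomes [[145, 29]; [29, 10]]·[c₁, c₀]ᵀ = [468, 99]ᵀ.
Eliminating c₀: 10·(row 1) − 29·(row 2) gives 609·c₁ = 10·468 − 29·99 = 1809, so c₁ = 603/203.
Then c₀ = (99 − 29·(603/203))/10 = 9/7.

c₁ = 2.97, c₀ = 1.29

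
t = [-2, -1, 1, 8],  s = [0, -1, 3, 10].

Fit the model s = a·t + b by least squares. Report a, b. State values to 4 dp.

a = 1.0820, b = 1.3770

Setting ∂/∂a … = 0 gives: 70·a + 6·b = 84;  6·a + 4·b = 12.
(Σt·t = 70, Σt = 6, Σ1 = 4, Σt·s = 84, Σs = 12.)
Eliminating b: 4·(row 1) − 6·(row 2) gives 244·a = 4·84 − 6·12 = 264, so a = 66/61.
Then b = (12 − 6·(66/61))/4 = 84/61.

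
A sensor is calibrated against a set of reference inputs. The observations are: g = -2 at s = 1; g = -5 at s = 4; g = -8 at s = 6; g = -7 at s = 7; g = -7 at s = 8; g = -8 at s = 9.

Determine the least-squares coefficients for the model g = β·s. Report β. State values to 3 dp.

β = -1.000

Forming AᵀA = [[247]] and Aᵀg = [-247]ᵀ gives AᵀA·[β]ᵀ = Aᵀg.
Hence β = -247 / 247 ≈ -1.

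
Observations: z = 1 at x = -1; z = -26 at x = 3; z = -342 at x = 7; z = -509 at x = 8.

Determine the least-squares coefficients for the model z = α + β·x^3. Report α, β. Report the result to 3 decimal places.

Normal-equation sums: Σ1 = 4, Σx^3 = 881, Σx^3·x^3 = 380523.
For Aᵀz: Σz = -876, Σx^3·z = -378617.
Normal equations: [[4, 881]; [881, 380523]]·[α, β]ᵀ = [-876, -378617]ᵀ.
Δ = 4·380523 − 881² = 745931.
α = ((-876)·380523 − 881·(-378617))/745931 = 223429/745931; β = (4·(-378617) − 881·(-876))/745931 = -742712/745931.

α = 0.300, β = -0.996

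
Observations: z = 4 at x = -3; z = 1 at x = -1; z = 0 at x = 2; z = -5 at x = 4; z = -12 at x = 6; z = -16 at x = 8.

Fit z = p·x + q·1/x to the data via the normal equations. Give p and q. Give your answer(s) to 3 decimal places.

p = -1.915, q = 2.664

Entries of MᵀM: Σx·x = 130, Σx·1/x = 6, Σ1/x·1/x = 845/576.
Moment sums: Σx·z = -233, Σ1/x·z = -91/12.
So MᵀM·[p, q]ᵀ = Mᵀz: [[130, 6]; [6, 845/576]]·[p, q]ᵀ = [-233, -91/12]ᵀ.
det = 130·(845/576) − 6² = 44557/288.
p = ((-233)·(845/576) − 6·(-91/12))/(44557/288) = -170677/89114; q = (130·(-91/12) − 6·(-233))/(44557/288) = 118704/44557.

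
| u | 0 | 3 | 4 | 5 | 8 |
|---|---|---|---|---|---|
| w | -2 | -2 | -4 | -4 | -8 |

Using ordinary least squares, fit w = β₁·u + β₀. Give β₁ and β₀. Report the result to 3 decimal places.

Setting ∂/∂β₁ … = 0 gives: 114·β₁ + 20·β₀ = -106;  20·β₁ + 5·β₀ = -20.
Eliminating β₀: 5·(row 1) − 20·(row 2) gives 170·β₁ = 5·(-106) − 20·(-20) = -130, so β₁ = -13/17.
Then β₀ = ((-20) − 20·(-13/17))/5 = -16/17.

β₁ = -0.765, β₀ = -0.941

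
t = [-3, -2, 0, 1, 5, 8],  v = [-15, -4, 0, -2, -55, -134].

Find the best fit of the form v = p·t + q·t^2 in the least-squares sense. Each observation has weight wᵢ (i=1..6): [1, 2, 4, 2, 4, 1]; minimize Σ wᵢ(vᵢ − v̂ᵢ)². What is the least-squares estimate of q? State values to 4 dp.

MᵀWM·[p, q]ᵀ = MᵀWv reads: 183·p + 971·q = -2115;  971·p + 6711·q = -14247.
(Σwᵢ·t·t = 183, Σwᵢ·t·t^2 = 971, Σwᵢ·t^2·t^2 = 6711, Σwᵢ·t·v = -2115, Σwᵢ·t^2·v = -14247.)
det = 183·6711 − 971² = 285272.
p = ((-2115)·6711 − 971·(-14247))/285272 = -44991/35659; q = (183·(-14247) − 971·(-2115))/285272 = -69192/35659.

q = -1.9404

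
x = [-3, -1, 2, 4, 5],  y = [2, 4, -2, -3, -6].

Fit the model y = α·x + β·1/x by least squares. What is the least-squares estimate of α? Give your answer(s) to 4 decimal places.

Setting ∂/∂α … = 0 gives: 55·α + 5·β = -56;  5·α + (5269/3600)·β = -457/60.
Δ = 55·(5269/3600) − 5² = 39959/720.
α = ((-56)·(5269/3600) − 5·(-457/60))/(39959/720) = -157964/199795; β = (55·(-457/60) − 5·(-56))/(39959/720) = -100020/39959.

α = -0.7906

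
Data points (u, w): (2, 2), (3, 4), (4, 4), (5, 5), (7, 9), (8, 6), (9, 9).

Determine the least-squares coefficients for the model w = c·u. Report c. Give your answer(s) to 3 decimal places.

From the data, Σu·u = 248.
For Xᵀw: Σu·w = 249.
Hence c = 249 / 248 ≈ 1.00403.

c = 1.004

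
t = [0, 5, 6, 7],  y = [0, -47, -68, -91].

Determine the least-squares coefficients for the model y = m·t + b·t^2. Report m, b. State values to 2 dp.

m = -0.54, b = -1.78

AᵀA·[m, b]ᵀ = Aᵀy reads: 110·m + 684·b = -1280;  684·m + 4322·b = -8082.
(Σt·t = 110, Σt·t^2 = 684, Σt^2·t^2 = 4322, Σt·y = -1280, Σt^2·y = -8082.)
Δ = 110·4322 − 684² = 7564.
m = ((-1280)·4322 − 684·(-8082))/7564 = -1018/1891; b = (110·(-8082) − 684·(-1280))/7564 = -3375/1891.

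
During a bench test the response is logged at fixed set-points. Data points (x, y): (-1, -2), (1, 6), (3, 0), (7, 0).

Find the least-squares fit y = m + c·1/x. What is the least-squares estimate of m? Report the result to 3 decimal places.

m = 0.568

From the data, Σ1 = 4, Σ1/x = 10/21, Σ1/x·1/x = 940/441.
For Mᵀy: Σy = 4, Σ1/x·y = 8.
Normal equations: [[4, 10/21]; [10/21, 940/441]]·[m, c]ᵀ = [4, 8]ᵀ.
Δ = 4·(940/441) − (10/21)² = 1220/147.
m = (4·(940/441) − (10/21)·8)/(1220/147) = 104/183; c = (4·8 − (10/21)·4)/(1220/147) = 1106/305.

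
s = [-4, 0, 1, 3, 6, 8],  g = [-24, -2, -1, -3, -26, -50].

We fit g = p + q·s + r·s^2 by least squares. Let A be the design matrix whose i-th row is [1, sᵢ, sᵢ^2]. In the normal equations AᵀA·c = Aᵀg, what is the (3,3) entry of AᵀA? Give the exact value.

Row 3 ↔ basis s^2, column 3 ↔ basis s^2, so (AᵀA)_{3,3} = Σᵢ (s^2)·(s^2) = (16)·(16) + (0)·(0) + (1)·(1) + (9)·(9) + (36)·(36) + (64)·(64) = 5730.

5730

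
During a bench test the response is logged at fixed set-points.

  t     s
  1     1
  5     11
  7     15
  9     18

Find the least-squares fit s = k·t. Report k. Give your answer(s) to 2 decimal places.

k = 2.07

Setting ∂/∂k … = 0 gives: 156·k = 323.
Hence k = 323 / 156 ≈ 2.07051.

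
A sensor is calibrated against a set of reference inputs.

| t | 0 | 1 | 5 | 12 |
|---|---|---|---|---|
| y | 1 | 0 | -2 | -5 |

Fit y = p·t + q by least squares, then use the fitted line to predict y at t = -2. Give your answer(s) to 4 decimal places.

ŷ = 1.6404

Forming MᵀM = [[170, 18]; [18, 4]] and Mᵀy = [-70, -6]ᵀ gives MᵀM·[p, q]ᵀ = Mᵀy.
Δ = 170·4 − 18² = 356.
p = ((-70)·4 − 18·(-6))/356 = -43/89; q = (170·(-6) − 18·(-70))/356 = 60/89.
At t = -2: ŷ = (-43/89)·(-2) + (60/89)·(1) = 146/89.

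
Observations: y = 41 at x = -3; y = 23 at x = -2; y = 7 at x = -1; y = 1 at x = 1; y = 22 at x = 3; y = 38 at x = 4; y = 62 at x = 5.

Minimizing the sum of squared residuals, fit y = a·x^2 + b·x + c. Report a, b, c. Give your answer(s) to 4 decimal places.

Sums needed: Σx^2·x^2 = 1061, Σx^2·x = 181, Σx^2 = 65, Σx·x = 65, Σx = 7, Σ1 = 7.
Moment sums: Σx^2·y = 2825, Σx·y = 353, Σy = 194.
Solving the 3×3 system (Gaussian elimination) gives a = 4939/1578, b = -161011/45762, c = 16545/7627.

a = 3.1299, b = -3.5184, c = 2.1693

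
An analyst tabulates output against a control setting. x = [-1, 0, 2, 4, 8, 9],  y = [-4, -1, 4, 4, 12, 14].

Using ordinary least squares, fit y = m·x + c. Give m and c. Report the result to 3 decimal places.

m = 1.684, c = -1.340

Setting ∂/∂m … = 0 gives: 166·m + 22·c = 250;  22·m + 6·c = 29.
(Σx·x = 166, Σx = 22, Σ1 = 6, Σx·y = 250, Σy = 29.)
Determinant 166·6 − 22² = 512.
m = (250·6 − 22·29)/512 = 431/256; c = (166·29 − 22·250)/512 = -343/256.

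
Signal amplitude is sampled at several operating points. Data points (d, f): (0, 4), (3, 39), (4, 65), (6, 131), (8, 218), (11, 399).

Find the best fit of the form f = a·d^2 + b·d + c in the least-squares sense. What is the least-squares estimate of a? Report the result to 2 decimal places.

MᵀM·[a, b, c]ᵀ = Mᵀf reads: 20370·a + 2150·b + 246·c = 68338;  2150·a + 246·b + 32·c = 7296;  246·a + 32·b + 6·c = 856.
(Σd^2·d^2 = 20370, Σd^2·d = 2150, Σd^2 = 246, Σd·d = 246, Σd = 32, Σ1 = 6, Σd^2·f = 68338, Σd·f = 7296, Σf = 856.)
Row-reducing yields a = 53983/18121, b = 56345/18121, c = 71453/18121.

a = 2.98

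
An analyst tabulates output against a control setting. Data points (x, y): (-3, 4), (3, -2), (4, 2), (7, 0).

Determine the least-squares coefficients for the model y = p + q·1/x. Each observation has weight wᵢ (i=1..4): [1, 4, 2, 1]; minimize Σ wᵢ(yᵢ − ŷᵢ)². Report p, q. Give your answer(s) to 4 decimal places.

p = 1.6944, q = -8.2510

Normal-equation sums: Σwᵢ·1 = 8, Σwᵢ·1/x = 23/14, Σwᵢ·1/x·1/x = 2473/3528.
For MᵀWy: Σwᵢ·y = 0, Σwᵢ·1/x·y = -3.
Normal equations: [[8, 23/14]; [23/14, 2473/3528]]·[p, q]ᵀ = [0, -3]ᵀ.
Eliminating q: (2473/3528)·(row 1) − (23/14)·(row 2) gives (733/252)·p = (2473/3528)·0 − (23/14)·(-3) = 69/14, so p = 1242/733.
Then q = ((-3) − (23/14)·(1242/733))/(2473/3528) = -6048/733.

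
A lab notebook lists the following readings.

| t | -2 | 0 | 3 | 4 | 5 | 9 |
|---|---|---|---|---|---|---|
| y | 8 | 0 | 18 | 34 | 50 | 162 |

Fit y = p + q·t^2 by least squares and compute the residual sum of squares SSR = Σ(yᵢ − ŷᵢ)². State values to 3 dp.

SSR = 3.296

Entries of XᵀX: Σ1 = 6, Σt^2 = 135, Σt^2·t^2 = 7539.
For Xᵀy: Σy = 272, Σt^2·y = 15110.
XᵀX·[p, q]ᵀ = Xᵀy becomes [[6, 135]; [135, 7539]]·[p, q]ᵀ = [272, 15110]ᵀ.
Determinant 6·7539 − 135² = 27009.
p = (272·7539 − 135·15110)/27009 = 3586/9003; q = (6·15110 − 135·272)/27009 = 17980/9003.
Residuals: -3482/9003, -3586/9003, -3352/9003, 14836/9003, -2936/9003, -1480/9003; SSR = 29672/9003.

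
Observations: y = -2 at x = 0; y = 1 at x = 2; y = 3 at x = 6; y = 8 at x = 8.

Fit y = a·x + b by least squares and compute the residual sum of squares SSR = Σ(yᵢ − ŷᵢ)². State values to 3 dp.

SSR = 4.600

MᵀM·[a, b]ᵀ = Mᵀy reads: 104·a + 16·b = 84;  16·a + 4·b = 10.
(Σx·x = 104, Σx = 16, Σ1 = 4, Σx·y = 84, Σy = 10.)
Determinant 104·4 − 16² = 160.
a = (84·4 − 16·10)/160 = 11/10; b = (104·10 − 16·84)/160 = -19/10.
Residuals: -1/10, 7/10, -17/10, 11/10; SSR = 23/5.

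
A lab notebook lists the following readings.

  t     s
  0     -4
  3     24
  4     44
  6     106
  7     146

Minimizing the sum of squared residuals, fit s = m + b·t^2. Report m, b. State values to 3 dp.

MᵀM·[m, b]ᵀ = Mᵀs reads: 5·m + 110·b = 316;  110·m + 4034·b = 11890.
(Σ1 = 5, Σt^2 = 110, Σt^2·t^2 = 4034, Σs = 316, Σt^2·s = 11890.)
Determinant 5·4034 − 110² = 8070.
m = (316·4034 − 110·11890)/8070 = -5526/1345; b = (5·11890 − 110·316)/8070 = 823/269.

m = -4.109, b = 3.059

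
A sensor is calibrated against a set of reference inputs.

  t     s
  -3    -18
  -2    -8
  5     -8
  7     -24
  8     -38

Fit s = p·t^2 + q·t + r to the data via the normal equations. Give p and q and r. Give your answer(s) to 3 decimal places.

p = -1.034, q = 3.347, r = 1.991

Entries of XᵀX: Σt^2·t^2 = 7219, Σt^2·t = 945, Σt^2 = 151, Σt·t = 151, Σt = 15, Σ1 = 5.
And Σt^2·s = -4002, Σt·s = -442, Σs = -96.
Normal equations: [[7219, 945, 151]; [945, 151, 15]; [151, 15, 5]]·[p, q, r]ᵀ = [-4002, -442, -96]ᵀ.
Inverting the 3×3 Gram matrix, [p, q, r]ᵀ = [-51411/49711, 166403/49711, 98952/49711]ᵀ.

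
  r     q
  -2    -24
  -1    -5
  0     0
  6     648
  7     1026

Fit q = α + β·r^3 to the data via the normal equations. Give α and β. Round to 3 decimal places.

α = -0.495, β = 2.995

From the data, Σ1 = 5, Σr^3 = 550, Σr^3·r^3 = 164370.
For Aᵀq: Σq = 1645, Σr^3·q = 492083.
Determinant 5·164370 − 550² = 519350.
α = (1645·164370 − 550·492083)/519350 = -5140/10387; β = (5·492083 − 550·1645)/519350 = 311133/103870.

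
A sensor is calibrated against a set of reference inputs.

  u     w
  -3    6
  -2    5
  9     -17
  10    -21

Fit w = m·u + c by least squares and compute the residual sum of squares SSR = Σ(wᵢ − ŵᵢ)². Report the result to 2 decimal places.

Setting ∂/∂m … = 0 gives: 194·m + 14·c = -391;  14·m + 4·c = -27.
(Σu·u = 194, Σu = 14, Σ1 = 4, Σu·w = -391, Σw = -27.)
Δ = 194·4 − 14² = 580.
m = ((-391)·4 − 14·(-27))/580 = -593/290; c = (194·(-27) − 14·(-391))/580 = 59/145.
Residuals: -157/290, 73/145, 289/290, -139/145; SSR = 713/290.

SSR = 2.46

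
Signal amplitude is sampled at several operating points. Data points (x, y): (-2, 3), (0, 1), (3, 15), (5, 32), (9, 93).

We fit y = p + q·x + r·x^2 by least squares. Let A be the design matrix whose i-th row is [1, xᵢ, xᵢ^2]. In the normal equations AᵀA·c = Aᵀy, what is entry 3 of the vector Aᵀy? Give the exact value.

8480

Entry 3 ↔ basis x^2, so (Aᵀy)_{3} = Σᵢ (x^2)·yᵢ = (4)·(3) + (0)·(1) + (9)·(15) + (25)·(32) + (81)·(93) = 8480.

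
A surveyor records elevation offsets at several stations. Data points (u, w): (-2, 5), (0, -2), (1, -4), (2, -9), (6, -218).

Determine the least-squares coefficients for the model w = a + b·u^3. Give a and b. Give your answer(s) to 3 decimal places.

From the data, Σ1 = 5, Σu^3 = 217, Σu^3·u^3 = 46785.
For Mᵀw: Σw = -228, Σu^3·w = -47204.
MᵀM·[a, b]ᵀ = Mᵀw becomes [[5, 217]; [217, 46785]]·[a, b]ᵀ = [-228, -47204]ᵀ.
Determinant 5·46785 − 217² = 186836.
a = ((-228)·46785 − 217·(-47204))/186836 = -105928/46709; b = (5·(-47204) − 217·(-228))/186836 = -46636/46709.

a = -2.268, b = -0.998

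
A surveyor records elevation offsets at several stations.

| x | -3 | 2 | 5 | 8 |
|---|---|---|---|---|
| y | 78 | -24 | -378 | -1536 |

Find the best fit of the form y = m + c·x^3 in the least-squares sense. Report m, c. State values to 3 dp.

m = -2.034, c = -2.997

Entries of AᵀA: Σ1 = 4, Σx^3 = 618, Σx^3·x^3 = 278562.
And Σy = -1860, Σx^3·y = -835980.
So AᵀA·[m, c]ᵀ = Aᵀy: [[4, 618]; [618, 278562]]·[m, c]ᵀ = [-1860, -835980]ᵀ.
Determinant 4·278562 − 618² = 732324.
m = ((-1860)·278562 − 618·(-835980))/732324 = -124140/61027; c = (4·(-835980) − 618·(-1860))/732324 = -182870/61027.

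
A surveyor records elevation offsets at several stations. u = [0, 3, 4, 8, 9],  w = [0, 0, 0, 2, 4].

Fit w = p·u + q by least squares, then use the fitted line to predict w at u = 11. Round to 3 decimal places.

From the data, Σu·u = 170, Σu = 24, Σ1 = 5.
Moment sums: Σu·w = 52, Σw = 6.
So XᵀX·[p, q]ᵀ = Xᵀw: [[170, 24]; [24, 5]]·[p, q]ᵀ = [52, 6]ᵀ.
Determinant 170·5 − 24² = 274.
p = (52·5 − 24·6)/274 = 58/137; q = (170·6 − 24·52)/274 = -114/137.
At u = 11: ŵ = (58/137)·(11) + (-114/137)·(1) = 524/137.

ŵ = 3.825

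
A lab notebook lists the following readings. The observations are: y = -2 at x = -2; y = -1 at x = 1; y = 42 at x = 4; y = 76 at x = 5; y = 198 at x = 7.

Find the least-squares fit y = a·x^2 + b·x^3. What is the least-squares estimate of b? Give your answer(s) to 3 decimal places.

b = 0.493

The normal equations are: 3299·a + 20925·b = 12265;  20925·a + 137435·b = 80117.
(Σx^2·x^2 = 3299, Σx^2·x^3 = 20925, Σx^3·x^3 = 137435, Σx^2·y = 12265, Σx^3·y = 80117.)
Eliminating b: 137435·(row 1) − 20925·(row 2) gives 15542440·a = 137435·12265 − 20925·80117 = 9192050, so a = 919205/1554244.
Then b = (80117 − 20925·(919205/1554244))/137435 = 3830429/7771220.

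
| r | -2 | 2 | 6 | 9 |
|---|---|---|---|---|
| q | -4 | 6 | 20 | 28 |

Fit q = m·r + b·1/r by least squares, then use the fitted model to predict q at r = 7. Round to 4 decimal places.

Compute the Gram sums: Σr·r = 125, Σr·1/r = 4, Σ1/r·1/r = 175/324.
And Σr·q = 392, Σ1/r·q = 103/9.
AᵀA·[m, b]ᵀ = Aᵀq becomes [[125, 4]; [4, 175/324]]·[m, b]ᵀ = [392, 103/9]ᵀ.
Δ = 125·(175/324) − 4² = 16691/324.
m = (392·(175/324) − 4·(103/9))/(16691/324) = 53768/16691; b = (125·(103/9) − 4·392)/(16691/324) = -44532/16691.
At r = 7: q̂ = (53768/16691)·(7) + (-44532/16691)·(1/7) = 2590100/116837.

q̂ = 22.1685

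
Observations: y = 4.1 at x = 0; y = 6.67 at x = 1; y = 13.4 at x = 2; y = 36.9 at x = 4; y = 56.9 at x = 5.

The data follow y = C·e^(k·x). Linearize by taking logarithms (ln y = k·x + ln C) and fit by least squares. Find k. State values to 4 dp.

k = 0.5348

Linearized form: ln y = k·x + ln C. From the 5 transformed points,
Over the data: Σx = 12.0000, Σ(x)² = 46.0000, Σln y = 13.5534, Σx·ln y = 41.7275.
Normal system: [[46.0000, 12.0000]; [12.0000, 5]]·[k, ln C]ᵀ = [41.7275, 13.5534]ᵀ.
Δ = 46.0000·5 − (12.0000)² = 86.0000; k = (41.7275·5 − 12.0000·13.5534)/86.0000 = 0.53485, ln C = (46.0000·13.5534 − 12.0000·41.7275)/86.0000 = 1.42704.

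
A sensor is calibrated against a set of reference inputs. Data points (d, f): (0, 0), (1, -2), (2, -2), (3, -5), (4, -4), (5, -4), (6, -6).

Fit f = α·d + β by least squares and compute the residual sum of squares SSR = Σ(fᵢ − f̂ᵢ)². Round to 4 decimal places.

Sums needed: Σd·d = 91, Σd = 21, Σ1 = 7.
For Xᵀf: Σd·f = -93, Σf = -23.
Determinant 91·7 − 21² = 196.
α = ((-93)·7 − 21·(-23))/196 = -6/7; β = (91·(-23) − 21·(-93))/196 = -5/7.
Residuals: 5/7, -3/7, 3/7, -12/7, 1/7, 1, -1/7; SSR = 34/7.

SSR = 4.8571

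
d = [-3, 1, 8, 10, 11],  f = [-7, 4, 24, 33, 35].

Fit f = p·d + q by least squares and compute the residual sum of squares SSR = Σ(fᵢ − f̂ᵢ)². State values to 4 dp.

SSR = 5.1032

With design matrix M, MᵀM = [[295, 27]; [27, 5]] and Mᵀf = [932, 89]ᵀ.
Δ = 295·5 − 27² = 746.
p = (932·5 − 27·89)/746 = 2257/746; q = (295·89 − 27·932)/746 = 1091/746.
Residuals: 229/373, -182/373, -1243/746, 957/746, 96/373; SSR = 3807/746.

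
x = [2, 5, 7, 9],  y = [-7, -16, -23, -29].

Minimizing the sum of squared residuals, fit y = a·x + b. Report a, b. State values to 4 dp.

a = -3.1682, b = -0.5327

Forming MᵀM = [[159, 23]; [23, 4]] and Mᵀy = [-516, -75]ᵀ gives MᵀM·[a, b]ᵀ = Mᵀy.
Δ = 159·4 − 23² = 107.
a = ((-516)·4 − 23·(-75))/107 = -339/107; b = (159·(-75) − 23·(-516))/107 = -57/107.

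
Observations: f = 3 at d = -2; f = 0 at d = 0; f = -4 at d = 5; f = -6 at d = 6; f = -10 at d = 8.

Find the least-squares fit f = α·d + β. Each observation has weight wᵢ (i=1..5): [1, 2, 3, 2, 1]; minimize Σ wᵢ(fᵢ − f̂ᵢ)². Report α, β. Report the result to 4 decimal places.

Forming MᵀWM = [[215, 33]; [33, 9]] and MᵀWf = [-218, -31]ᵀ gives MᵀWM·[α, β]ᵀ = MᵀWf.
Δ = 215·9 − 33² = 846.
α = ((-218)·9 − 33·(-31))/846 = -313/282; β = (215·(-31) − 33·(-218))/846 = 529/846.

α = -1.1099, β = 0.6253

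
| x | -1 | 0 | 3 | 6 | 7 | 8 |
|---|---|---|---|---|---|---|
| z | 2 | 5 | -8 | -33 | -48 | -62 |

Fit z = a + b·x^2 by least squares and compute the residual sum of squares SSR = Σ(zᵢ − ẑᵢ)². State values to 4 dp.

SSR = 8.7415

AᵀA·[a, b]ᵀ = Aᵀz reads: 6·a + 159·b = -144;  159·a + 7875·b = -7578.
(Σ1 = 6, Σx^2 = 159, Σx^2·x^2 = 7875, Σz = -144, Σx^2·z = -7578.)
Eliminating b: 7875·(row 1) − 159·(row 2) gives 21969·a = 7875·(-144) − 159·(-7578) = 70902, so a = 7878/2441.
Then b = ((-7578) − 159·(7878/2441))/7875 = -2508/2441.
Residuals: -488/2441, 4327/2441, -4834/2441, 1857/2441, -2154/2441, 1292/2441; SSR = 21338/2441.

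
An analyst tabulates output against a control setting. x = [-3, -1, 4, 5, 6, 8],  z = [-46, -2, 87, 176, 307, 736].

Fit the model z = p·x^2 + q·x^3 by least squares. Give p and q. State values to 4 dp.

The normal equations are: 6355·p + 44449·q = 63532;  44449·p + 329251·q = 471956.
det = 6355·329251 − 44449² = 116676504.
p = (63532·329251 − 44449·471956)/116676504 = -7499714/14584563; q = (6355·471956 − 44449·63532)/116676504 = 21918314/14584563.

p = -0.5142, q = 1.5028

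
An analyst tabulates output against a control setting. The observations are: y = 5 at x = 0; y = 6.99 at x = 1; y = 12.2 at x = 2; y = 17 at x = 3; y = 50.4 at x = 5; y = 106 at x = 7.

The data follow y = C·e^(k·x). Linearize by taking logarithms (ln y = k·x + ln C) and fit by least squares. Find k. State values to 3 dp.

k = 0.449

With ln yᵢ as the transformed response and xᵢ as the regressor:
Sums: Σx = 18.0000, Σ(x)² = 88.0000, Σln y = 17.4720, Σx·ln y = 67.6910.
Normal system: [[88.0000, 18.0000]; [18.0000, 6]]·[k, ln C]ᵀ = [67.6910, 17.4720]ᵀ.
Δ = 88.0000·6 − (18.0000)² = 204.0000; k = (67.6910·6 − 18.0000·17.4720)/204.0000 = 0.44927, ln C = (88.0000·17.4720 − 18.0000·67.6910)/204.0000 = 1.56420.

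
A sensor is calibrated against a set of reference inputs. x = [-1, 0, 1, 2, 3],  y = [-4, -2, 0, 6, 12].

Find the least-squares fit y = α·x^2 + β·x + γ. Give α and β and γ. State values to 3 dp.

Compute the Gram sums: Σx^2·x^2 = 99, Σx^2·x = 35, Σx^2 = 15, Σx·x = 15, Σx = 5, Σ1 = 5.
Moment sums: Σx^2·y = 128, Σx·y = 52, Σy = 12.
Solving the 3×3 system (Gaussian elimination) gives α = 6/7, β = 16/7, γ = -86/35.

α = 0.857, β = 2.286, γ = -2.457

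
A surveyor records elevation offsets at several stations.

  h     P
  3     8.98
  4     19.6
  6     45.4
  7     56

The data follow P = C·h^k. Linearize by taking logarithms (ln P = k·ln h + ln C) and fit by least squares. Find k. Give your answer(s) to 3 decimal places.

Linearized form: ln P = k·ln h + ln C. From the 4 transformed points,
XᵀX = [[10.1257, 6.2226]; [6.2226, 4]], rhs = [21.2059, 13.0114]ᵀ  (here Σln h = 6.2226, Σ(ln h)² = 10.1257, Σln P = 13.0114, Σln h·ln P = 21.2059).
Δ = 10.1257·4 − (6.2226)² = 1.7825; k = (21.2059·4 − 6.2226·13.0114)/1.7825 = 2.16503, ln C = (10.1257·13.0114 − 6.2226·21.2059)/1.7825 = -0.11516.

k = 2.165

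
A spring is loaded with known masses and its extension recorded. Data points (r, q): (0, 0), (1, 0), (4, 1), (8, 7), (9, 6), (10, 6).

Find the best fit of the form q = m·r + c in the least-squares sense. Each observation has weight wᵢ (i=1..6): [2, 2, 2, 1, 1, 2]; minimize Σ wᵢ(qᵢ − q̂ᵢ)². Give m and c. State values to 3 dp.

The normal system AᵀWA·[m, c]ᵀ = AᵀWq is [[379, 47]; [47, 10]]·[m, c]ᵀ = [238, 27]ᵀ.
Eliminating c: 10·(row 1) − 47·(row 2) gives 1581·m = 10·238 − 47·27 = 1111, so m = 1111/1581.
Then c = (27 − 47·(1111/1581))/10 = -953/1581.

m = 0.703, c = -0.603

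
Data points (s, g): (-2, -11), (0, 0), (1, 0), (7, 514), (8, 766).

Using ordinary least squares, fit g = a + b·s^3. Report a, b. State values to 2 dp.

Setting ∂/∂a … = 0 gives: 5·a + 848·b = 1269;  848·a + 379858·b = 568582.
Eliminating b: 379858·(row 1) − 848·(row 2) gives 1180186·a = 379858·1269 − 848·568582 = -117734, so a = -58867/590093.
Then b = (568582 − 848·(-58867/590093))/379858 = 883399/590093.

a = -0.10, b = 1.50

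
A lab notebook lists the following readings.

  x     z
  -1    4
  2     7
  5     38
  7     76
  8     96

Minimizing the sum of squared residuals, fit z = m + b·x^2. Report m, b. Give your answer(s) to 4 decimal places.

m = 1.7165, b = 1.4854

Forming AᵀA = [[5, 143]; [143, 7139]] and Aᵀz = [221, 10850]ᵀ gives AᵀA·[m, b]ᵀ = Aᵀz.
Eliminating b: 7139·(row 1) − 143·(row 2) gives 15246·m = 7139·221 − 143·10850 = 26169, so m = 793/462.
Then b = (10850 − 143·(793/462))/7139 = 7549/5082.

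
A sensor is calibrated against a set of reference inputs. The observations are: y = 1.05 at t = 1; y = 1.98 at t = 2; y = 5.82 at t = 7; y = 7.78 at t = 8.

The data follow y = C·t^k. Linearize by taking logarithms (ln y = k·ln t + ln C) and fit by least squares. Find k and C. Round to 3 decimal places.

k = 0.928, C = 1.043

Linearized form: ln y = k·ln t + ln C. From the 4 transformed points,
Σln t = 4.7185, Σ(ln t)² = 8.5911, Σln y = 4.5447, Σln t·ln y = 8.1669.
Equations: 8.5911·k + 4.7185·ln C = 8.1669;  4.7185·k + 4·ln C = 4.5447.
Δ = 8.5911·4 − (4.7185)² = 12.1002; k = (8.1669·4 − 4.7185·4.5447)/12.1002 = 0.92753, ln C = (8.5911·4.5447 − 4.7185·8.1669)/12.1002 = 0.04205, so C = exp(0.04205) = 1.04294.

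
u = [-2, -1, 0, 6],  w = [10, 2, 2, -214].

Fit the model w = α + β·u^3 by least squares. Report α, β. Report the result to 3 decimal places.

Entries of MᵀM: Σ1 = 4, Σu^3 = 207, Σu^3·u^3 = 46721.
And Σw = -200, Σu^3·w = -46306.
Δ = 4·46721 − 207² = 144035.
α = ((-200)·46721 − 207·(-46306))/144035 = 241142/144035; β = (4·(-46306) − 207·(-200))/144035 = -143824/144035.

α = 1.674, β = -0.999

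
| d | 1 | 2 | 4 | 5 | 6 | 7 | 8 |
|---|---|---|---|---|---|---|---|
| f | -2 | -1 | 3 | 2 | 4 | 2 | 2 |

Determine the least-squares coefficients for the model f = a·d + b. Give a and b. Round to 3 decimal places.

a = 0.630, b = -1.543

Forming AᵀA = [[195, 33]; [33, 7]] and Aᵀf = [72, 10]ᵀ gives AᵀA·[a, b]ᵀ = Aᵀf.
Eliminating b: 7·(row 1) − 33·(row 2) gives 276·a = 7·72 − 33·10 = 174, so a = 29/46.
Then b = (10 − 33·(29/46))/7 = -71/46.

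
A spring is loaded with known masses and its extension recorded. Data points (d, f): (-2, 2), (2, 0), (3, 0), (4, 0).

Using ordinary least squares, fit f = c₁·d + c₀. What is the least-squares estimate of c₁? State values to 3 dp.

The normal system MᵀM·[c₁, c₀]ᵀ = Mᵀf is [[33, 7]; [7, 4]]·[c₁, c₀]ᵀ = [-4, 2]ᵀ.
det = 33·4 − 7² = 83.
c₁ = ((-4)·4 − 7·2)/83 = -30/83; c₀ = (33·2 − 7·(-4))/83 = 94/83.

c₁ = -0.361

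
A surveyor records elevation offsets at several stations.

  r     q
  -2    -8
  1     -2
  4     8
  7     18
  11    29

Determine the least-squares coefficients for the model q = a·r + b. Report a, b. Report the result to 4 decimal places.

From the data, Σr·r = 191, Σr = 21, Σ1 = 5.
And Σr·q = 491, Σq = 45.
det = 191·5 − 21² = 514.
a = (491·5 − 21·45)/514 = 755/257; b = (191·45 − 21·491)/514 = -858/257.

a = 2.9377, b = -3.3385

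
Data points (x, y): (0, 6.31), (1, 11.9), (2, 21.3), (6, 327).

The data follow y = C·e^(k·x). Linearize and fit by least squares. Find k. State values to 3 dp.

Let Y = ln y. Fitting Y = k·x + ln C by least squares:
Σx = 9.0000, Σ(x)² = 41.0000, Σln y = 13.1673, Σx·ln y = 43.3337.
Equations: 41.0000·k + 9.0000·ln C = 43.3337;  9.0000·k + 4·ln C = 13.1673.
Δ = 41.0000·4 − (9.0000)² = 83.0000; k = (43.3337·4 − 9.0000·13.1673)/83.0000 = 0.66059, ln C = (41.0000·13.1673 − 9.0000·43.3337)/83.0000 = 1.80551.

k = 0.661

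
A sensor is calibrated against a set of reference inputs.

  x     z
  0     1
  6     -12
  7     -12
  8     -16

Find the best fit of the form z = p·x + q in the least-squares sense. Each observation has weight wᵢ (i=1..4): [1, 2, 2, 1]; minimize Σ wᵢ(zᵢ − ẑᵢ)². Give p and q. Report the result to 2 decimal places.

Compute the Gram sums: Σwᵢ·x·x = 234, Σwᵢ·x = 34, Σwᵢ·1 = 6.
And Σwᵢ·x·z = -440, Σwᵢ·z = -63.
Normal equations: [[234, 34]; [34, 6]]·[p, q]ᵀ = [-440, -63]ᵀ.
Δ = 234·6 − 34² = 248.
p = ((-440)·6 − 34·(-63))/248 = -249/124; q = (234·(-63) − 34·(-440))/248 = 109/124.

p = -2.01, q = 0.88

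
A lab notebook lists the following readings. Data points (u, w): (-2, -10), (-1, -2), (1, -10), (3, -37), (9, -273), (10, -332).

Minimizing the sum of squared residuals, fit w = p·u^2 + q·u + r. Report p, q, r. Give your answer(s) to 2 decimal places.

p = -3.03, q = -2.67, r = -2.77

The normal system XᵀX·[p, q, r]ᵀ = Xᵀw is [[16660, 1748, 196]; [1748, 196, 20]; [196, 20, 6]]·[p, q, r]ᵀ = [-55698, -5876, -664]ᵀ.
Inverting the 3×3 Gram matrix, [p, q, r]ᵀ = [-145831/48120, -128437/48120, -5556/2005]ᵀ.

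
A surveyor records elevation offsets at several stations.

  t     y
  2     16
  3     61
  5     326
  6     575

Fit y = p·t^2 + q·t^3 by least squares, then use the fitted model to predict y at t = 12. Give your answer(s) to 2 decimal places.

Forming XᵀX = [[2018, 11176]; [11176, 63074]] and Xᵀy = [29463, 166725]ᵀ gives XᵀX·[p, q]ᵀ = Xᵀy.
det = 2018·63074 − 11176² = 2380356.
p = (29463·63074 − 11176·166725)/2380356 = -75293/36066; q = (2018·166725 − 11176·29463)/2380356 = 1195427/396726.
At t = 12: ŷ = (-75293/36066)·(144) + (1195427/396726)·(1728) = 324405624/66121.

ŷ = 4906.24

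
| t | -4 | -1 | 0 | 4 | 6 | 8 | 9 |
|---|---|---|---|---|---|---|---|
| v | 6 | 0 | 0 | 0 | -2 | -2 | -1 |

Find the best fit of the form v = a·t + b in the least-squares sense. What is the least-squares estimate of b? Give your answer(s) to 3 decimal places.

b = 1.535

Setting ∂/∂a … = 0 gives: 214·a + 22·b = -61;  22·a + 7·b = 1.
Eliminating b: 7·(row 1) − 22·(row 2) gives 1014·a = 7·(-61) − 22·1 = -449, so a = -449/1014.
Then b = (1 − 22·(-449/1014))/7 = 778/507.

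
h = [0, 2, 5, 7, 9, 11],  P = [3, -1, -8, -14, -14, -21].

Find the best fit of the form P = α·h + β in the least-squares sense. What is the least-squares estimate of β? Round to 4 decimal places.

β = 2.8588

Forming XᵀX = [[280, 34]; [34, 6]] and XᵀP = [-497, -55]ᵀ gives XᵀX·[α, β]ᵀ = XᵀP.
Eliminating β: 6·(row 1) − 34·(row 2) gives 524·α = 6·(-497) − 34·(-55) = -1112, so α = -278/131.
Then β = ((-55) − 34·(-278/131))/6 = 749/262.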